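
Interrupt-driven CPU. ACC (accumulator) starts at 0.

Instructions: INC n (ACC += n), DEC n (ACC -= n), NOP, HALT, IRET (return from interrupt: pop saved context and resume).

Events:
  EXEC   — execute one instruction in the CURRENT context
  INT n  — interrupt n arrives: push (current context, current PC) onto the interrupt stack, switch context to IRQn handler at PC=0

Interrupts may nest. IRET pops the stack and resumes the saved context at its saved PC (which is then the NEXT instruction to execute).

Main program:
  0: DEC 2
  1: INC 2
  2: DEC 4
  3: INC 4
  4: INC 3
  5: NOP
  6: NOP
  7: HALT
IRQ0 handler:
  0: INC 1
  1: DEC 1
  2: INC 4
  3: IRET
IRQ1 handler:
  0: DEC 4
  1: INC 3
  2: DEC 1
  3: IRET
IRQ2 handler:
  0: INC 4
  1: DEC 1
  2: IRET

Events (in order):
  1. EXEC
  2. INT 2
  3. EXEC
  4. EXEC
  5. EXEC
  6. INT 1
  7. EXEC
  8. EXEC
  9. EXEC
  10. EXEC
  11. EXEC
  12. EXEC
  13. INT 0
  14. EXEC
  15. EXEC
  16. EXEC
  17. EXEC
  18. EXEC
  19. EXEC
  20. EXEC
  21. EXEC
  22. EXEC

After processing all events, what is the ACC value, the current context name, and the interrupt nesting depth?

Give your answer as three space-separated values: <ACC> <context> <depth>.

Event 1 (EXEC): [MAIN] PC=0: DEC 2 -> ACC=-2
Event 2 (INT 2): INT 2 arrives: push (MAIN, PC=1), enter IRQ2 at PC=0 (depth now 1)
Event 3 (EXEC): [IRQ2] PC=0: INC 4 -> ACC=2
Event 4 (EXEC): [IRQ2] PC=1: DEC 1 -> ACC=1
Event 5 (EXEC): [IRQ2] PC=2: IRET -> resume MAIN at PC=1 (depth now 0)
Event 6 (INT 1): INT 1 arrives: push (MAIN, PC=1), enter IRQ1 at PC=0 (depth now 1)
Event 7 (EXEC): [IRQ1] PC=0: DEC 4 -> ACC=-3
Event 8 (EXEC): [IRQ1] PC=1: INC 3 -> ACC=0
Event 9 (EXEC): [IRQ1] PC=2: DEC 1 -> ACC=-1
Event 10 (EXEC): [IRQ1] PC=3: IRET -> resume MAIN at PC=1 (depth now 0)
Event 11 (EXEC): [MAIN] PC=1: INC 2 -> ACC=1
Event 12 (EXEC): [MAIN] PC=2: DEC 4 -> ACC=-3
Event 13 (INT 0): INT 0 arrives: push (MAIN, PC=3), enter IRQ0 at PC=0 (depth now 1)
Event 14 (EXEC): [IRQ0] PC=0: INC 1 -> ACC=-2
Event 15 (EXEC): [IRQ0] PC=1: DEC 1 -> ACC=-3
Event 16 (EXEC): [IRQ0] PC=2: INC 4 -> ACC=1
Event 17 (EXEC): [IRQ0] PC=3: IRET -> resume MAIN at PC=3 (depth now 0)
Event 18 (EXEC): [MAIN] PC=3: INC 4 -> ACC=5
Event 19 (EXEC): [MAIN] PC=4: INC 3 -> ACC=8
Event 20 (EXEC): [MAIN] PC=5: NOP
Event 21 (EXEC): [MAIN] PC=6: NOP
Event 22 (EXEC): [MAIN] PC=7: HALT

Answer: 8 MAIN 0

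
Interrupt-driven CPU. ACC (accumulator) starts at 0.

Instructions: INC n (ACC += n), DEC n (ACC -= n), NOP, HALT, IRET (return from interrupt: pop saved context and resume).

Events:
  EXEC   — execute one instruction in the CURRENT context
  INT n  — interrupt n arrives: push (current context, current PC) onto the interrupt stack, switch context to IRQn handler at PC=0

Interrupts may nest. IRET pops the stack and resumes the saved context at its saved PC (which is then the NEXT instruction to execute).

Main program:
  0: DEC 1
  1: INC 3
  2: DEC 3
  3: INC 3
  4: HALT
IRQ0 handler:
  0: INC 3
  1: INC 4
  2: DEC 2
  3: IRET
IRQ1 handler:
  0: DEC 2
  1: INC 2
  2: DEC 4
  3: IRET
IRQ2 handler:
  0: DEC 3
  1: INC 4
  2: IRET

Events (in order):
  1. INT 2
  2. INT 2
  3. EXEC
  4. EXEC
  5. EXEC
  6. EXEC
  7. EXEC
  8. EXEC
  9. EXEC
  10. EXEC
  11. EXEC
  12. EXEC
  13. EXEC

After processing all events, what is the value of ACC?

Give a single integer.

Answer: 4

Derivation:
Event 1 (INT 2): INT 2 arrives: push (MAIN, PC=0), enter IRQ2 at PC=0 (depth now 1)
Event 2 (INT 2): INT 2 arrives: push (IRQ2, PC=0), enter IRQ2 at PC=0 (depth now 2)
Event 3 (EXEC): [IRQ2] PC=0: DEC 3 -> ACC=-3
Event 4 (EXEC): [IRQ2] PC=1: INC 4 -> ACC=1
Event 5 (EXEC): [IRQ2] PC=2: IRET -> resume IRQ2 at PC=0 (depth now 1)
Event 6 (EXEC): [IRQ2] PC=0: DEC 3 -> ACC=-2
Event 7 (EXEC): [IRQ2] PC=1: INC 4 -> ACC=2
Event 8 (EXEC): [IRQ2] PC=2: IRET -> resume MAIN at PC=0 (depth now 0)
Event 9 (EXEC): [MAIN] PC=0: DEC 1 -> ACC=1
Event 10 (EXEC): [MAIN] PC=1: INC 3 -> ACC=4
Event 11 (EXEC): [MAIN] PC=2: DEC 3 -> ACC=1
Event 12 (EXEC): [MAIN] PC=3: INC 3 -> ACC=4
Event 13 (EXEC): [MAIN] PC=4: HALT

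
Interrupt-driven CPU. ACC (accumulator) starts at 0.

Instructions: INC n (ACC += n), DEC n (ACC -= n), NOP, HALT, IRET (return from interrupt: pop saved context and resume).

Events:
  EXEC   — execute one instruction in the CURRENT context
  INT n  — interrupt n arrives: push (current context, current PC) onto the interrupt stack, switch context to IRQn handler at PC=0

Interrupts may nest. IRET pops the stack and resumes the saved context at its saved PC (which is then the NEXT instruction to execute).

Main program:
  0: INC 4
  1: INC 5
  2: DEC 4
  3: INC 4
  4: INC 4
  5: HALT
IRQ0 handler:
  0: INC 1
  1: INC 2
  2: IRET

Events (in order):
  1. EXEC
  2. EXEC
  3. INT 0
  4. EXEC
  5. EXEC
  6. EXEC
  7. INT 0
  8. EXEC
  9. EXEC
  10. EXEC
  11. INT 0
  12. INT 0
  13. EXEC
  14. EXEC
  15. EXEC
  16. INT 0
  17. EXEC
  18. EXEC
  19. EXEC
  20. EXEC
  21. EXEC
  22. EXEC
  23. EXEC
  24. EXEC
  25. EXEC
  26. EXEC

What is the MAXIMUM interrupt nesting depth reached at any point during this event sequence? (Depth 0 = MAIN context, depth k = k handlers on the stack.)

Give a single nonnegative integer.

Event 1 (EXEC): [MAIN] PC=0: INC 4 -> ACC=4 [depth=0]
Event 2 (EXEC): [MAIN] PC=1: INC 5 -> ACC=9 [depth=0]
Event 3 (INT 0): INT 0 arrives: push (MAIN, PC=2), enter IRQ0 at PC=0 (depth now 1) [depth=1]
Event 4 (EXEC): [IRQ0] PC=0: INC 1 -> ACC=10 [depth=1]
Event 5 (EXEC): [IRQ0] PC=1: INC 2 -> ACC=12 [depth=1]
Event 6 (EXEC): [IRQ0] PC=2: IRET -> resume MAIN at PC=2 (depth now 0) [depth=0]
Event 7 (INT 0): INT 0 arrives: push (MAIN, PC=2), enter IRQ0 at PC=0 (depth now 1) [depth=1]
Event 8 (EXEC): [IRQ0] PC=0: INC 1 -> ACC=13 [depth=1]
Event 9 (EXEC): [IRQ0] PC=1: INC 2 -> ACC=15 [depth=1]
Event 10 (EXEC): [IRQ0] PC=2: IRET -> resume MAIN at PC=2 (depth now 0) [depth=0]
Event 11 (INT 0): INT 0 arrives: push (MAIN, PC=2), enter IRQ0 at PC=0 (depth now 1) [depth=1]
Event 12 (INT 0): INT 0 arrives: push (IRQ0, PC=0), enter IRQ0 at PC=0 (depth now 2) [depth=2]
Event 13 (EXEC): [IRQ0] PC=0: INC 1 -> ACC=16 [depth=2]
Event 14 (EXEC): [IRQ0] PC=1: INC 2 -> ACC=18 [depth=2]
Event 15 (EXEC): [IRQ0] PC=2: IRET -> resume IRQ0 at PC=0 (depth now 1) [depth=1]
Event 16 (INT 0): INT 0 arrives: push (IRQ0, PC=0), enter IRQ0 at PC=0 (depth now 2) [depth=2]
Event 17 (EXEC): [IRQ0] PC=0: INC 1 -> ACC=19 [depth=2]
Event 18 (EXEC): [IRQ0] PC=1: INC 2 -> ACC=21 [depth=2]
Event 19 (EXEC): [IRQ0] PC=2: IRET -> resume IRQ0 at PC=0 (depth now 1) [depth=1]
Event 20 (EXEC): [IRQ0] PC=0: INC 1 -> ACC=22 [depth=1]
Event 21 (EXEC): [IRQ0] PC=1: INC 2 -> ACC=24 [depth=1]
Event 22 (EXEC): [IRQ0] PC=2: IRET -> resume MAIN at PC=2 (depth now 0) [depth=0]
Event 23 (EXEC): [MAIN] PC=2: DEC 4 -> ACC=20 [depth=0]
Event 24 (EXEC): [MAIN] PC=3: INC 4 -> ACC=24 [depth=0]
Event 25 (EXEC): [MAIN] PC=4: INC 4 -> ACC=28 [depth=0]
Event 26 (EXEC): [MAIN] PC=5: HALT [depth=0]
Max depth observed: 2

Answer: 2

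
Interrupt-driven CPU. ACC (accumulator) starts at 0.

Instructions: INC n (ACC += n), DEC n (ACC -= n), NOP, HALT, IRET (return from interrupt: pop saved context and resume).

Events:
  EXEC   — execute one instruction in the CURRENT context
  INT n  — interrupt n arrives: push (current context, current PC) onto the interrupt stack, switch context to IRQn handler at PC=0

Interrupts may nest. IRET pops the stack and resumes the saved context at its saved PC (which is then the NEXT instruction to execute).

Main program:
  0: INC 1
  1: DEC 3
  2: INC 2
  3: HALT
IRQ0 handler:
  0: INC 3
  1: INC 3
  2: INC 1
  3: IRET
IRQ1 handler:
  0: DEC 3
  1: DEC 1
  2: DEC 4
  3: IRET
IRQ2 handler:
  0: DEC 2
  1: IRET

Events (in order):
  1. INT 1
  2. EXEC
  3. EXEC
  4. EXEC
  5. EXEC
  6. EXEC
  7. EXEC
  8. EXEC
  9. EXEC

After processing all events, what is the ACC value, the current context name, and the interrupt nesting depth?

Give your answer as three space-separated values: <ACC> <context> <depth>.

Answer: -8 MAIN 0

Derivation:
Event 1 (INT 1): INT 1 arrives: push (MAIN, PC=0), enter IRQ1 at PC=0 (depth now 1)
Event 2 (EXEC): [IRQ1] PC=0: DEC 3 -> ACC=-3
Event 3 (EXEC): [IRQ1] PC=1: DEC 1 -> ACC=-4
Event 4 (EXEC): [IRQ1] PC=2: DEC 4 -> ACC=-8
Event 5 (EXEC): [IRQ1] PC=3: IRET -> resume MAIN at PC=0 (depth now 0)
Event 6 (EXEC): [MAIN] PC=0: INC 1 -> ACC=-7
Event 7 (EXEC): [MAIN] PC=1: DEC 3 -> ACC=-10
Event 8 (EXEC): [MAIN] PC=2: INC 2 -> ACC=-8
Event 9 (EXEC): [MAIN] PC=3: HALT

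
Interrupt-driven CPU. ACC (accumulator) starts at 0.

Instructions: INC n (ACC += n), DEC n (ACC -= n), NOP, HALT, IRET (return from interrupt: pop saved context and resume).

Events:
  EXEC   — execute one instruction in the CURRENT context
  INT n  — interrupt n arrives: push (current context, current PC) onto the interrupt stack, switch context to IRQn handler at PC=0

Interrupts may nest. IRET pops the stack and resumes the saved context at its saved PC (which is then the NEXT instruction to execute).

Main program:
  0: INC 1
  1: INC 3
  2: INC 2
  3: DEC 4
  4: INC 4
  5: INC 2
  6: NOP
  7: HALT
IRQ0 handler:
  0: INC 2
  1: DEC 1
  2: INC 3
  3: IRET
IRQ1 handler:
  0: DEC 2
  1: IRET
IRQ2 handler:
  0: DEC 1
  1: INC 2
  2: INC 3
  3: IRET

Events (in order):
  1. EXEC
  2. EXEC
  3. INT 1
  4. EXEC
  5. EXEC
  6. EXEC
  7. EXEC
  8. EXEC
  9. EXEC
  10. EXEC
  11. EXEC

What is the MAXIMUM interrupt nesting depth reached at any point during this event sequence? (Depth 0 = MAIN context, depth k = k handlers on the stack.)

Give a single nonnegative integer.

Event 1 (EXEC): [MAIN] PC=0: INC 1 -> ACC=1 [depth=0]
Event 2 (EXEC): [MAIN] PC=1: INC 3 -> ACC=4 [depth=0]
Event 3 (INT 1): INT 1 arrives: push (MAIN, PC=2), enter IRQ1 at PC=0 (depth now 1) [depth=1]
Event 4 (EXEC): [IRQ1] PC=0: DEC 2 -> ACC=2 [depth=1]
Event 5 (EXEC): [IRQ1] PC=1: IRET -> resume MAIN at PC=2 (depth now 0) [depth=0]
Event 6 (EXEC): [MAIN] PC=2: INC 2 -> ACC=4 [depth=0]
Event 7 (EXEC): [MAIN] PC=3: DEC 4 -> ACC=0 [depth=0]
Event 8 (EXEC): [MAIN] PC=4: INC 4 -> ACC=4 [depth=0]
Event 9 (EXEC): [MAIN] PC=5: INC 2 -> ACC=6 [depth=0]
Event 10 (EXEC): [MAIN] PC=6: NOP [depth=0]
Event 11 (EXEC): [MAIN] PC=7: HALT [depth=0]
Max depth observed: 1

Answer: 1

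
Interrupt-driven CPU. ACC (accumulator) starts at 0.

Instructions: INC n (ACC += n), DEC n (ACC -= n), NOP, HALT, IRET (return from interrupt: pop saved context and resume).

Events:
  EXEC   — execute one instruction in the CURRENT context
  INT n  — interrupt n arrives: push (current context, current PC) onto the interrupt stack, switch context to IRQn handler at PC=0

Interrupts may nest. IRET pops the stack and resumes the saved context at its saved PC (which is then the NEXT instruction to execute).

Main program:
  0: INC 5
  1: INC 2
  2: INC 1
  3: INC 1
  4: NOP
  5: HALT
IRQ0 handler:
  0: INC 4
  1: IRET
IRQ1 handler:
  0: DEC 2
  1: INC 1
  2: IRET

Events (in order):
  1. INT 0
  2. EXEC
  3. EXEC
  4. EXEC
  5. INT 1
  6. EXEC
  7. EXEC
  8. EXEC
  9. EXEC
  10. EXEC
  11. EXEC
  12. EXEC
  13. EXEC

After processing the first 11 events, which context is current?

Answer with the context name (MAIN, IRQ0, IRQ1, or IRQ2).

Answer: MAIN

Derivation:
Event 1 (INT 0): INT 0 arrives: push (MAIN, PC=0), enter IRQ0 at PC=0 (depth now 1)
Event 2 (EXEC): [IRQ0] PC=0: INC 4 -> ACC=4
Event 3 (EXEC): [IRQ0] PC=1: IRET -> resume MAIN at PC=0 (depth now 0)
Event 4 (EXEC): [MAIN] PC=0: INC 5 -> ACC=9
Event 5 (INT 1): INT 1 arrives: push (MAIN, PC=1), enter IRQ1 at PC=0 (depth now 1)
Event 6 (EXEC): [IRQ1] PC=0: DEC 2 -> ACC=7
Event 7 (EXEC): [IRQ1] PC=1: INC 1 -> ACC=8
Event 8 (EXEC): [IRQ1] PC=2: IRET -> resume MAIN at PC=1 (depth now 0)
Event 9 (EXEC): [MAIN] PC=1: INC 2 -> ACC=10
Event 10 (EXEC): [MAIN] PC=2: INC 1 -> ACC=11
Event 11 (EXEC): [MAIN] PC=3: INC 1 -> ACC=12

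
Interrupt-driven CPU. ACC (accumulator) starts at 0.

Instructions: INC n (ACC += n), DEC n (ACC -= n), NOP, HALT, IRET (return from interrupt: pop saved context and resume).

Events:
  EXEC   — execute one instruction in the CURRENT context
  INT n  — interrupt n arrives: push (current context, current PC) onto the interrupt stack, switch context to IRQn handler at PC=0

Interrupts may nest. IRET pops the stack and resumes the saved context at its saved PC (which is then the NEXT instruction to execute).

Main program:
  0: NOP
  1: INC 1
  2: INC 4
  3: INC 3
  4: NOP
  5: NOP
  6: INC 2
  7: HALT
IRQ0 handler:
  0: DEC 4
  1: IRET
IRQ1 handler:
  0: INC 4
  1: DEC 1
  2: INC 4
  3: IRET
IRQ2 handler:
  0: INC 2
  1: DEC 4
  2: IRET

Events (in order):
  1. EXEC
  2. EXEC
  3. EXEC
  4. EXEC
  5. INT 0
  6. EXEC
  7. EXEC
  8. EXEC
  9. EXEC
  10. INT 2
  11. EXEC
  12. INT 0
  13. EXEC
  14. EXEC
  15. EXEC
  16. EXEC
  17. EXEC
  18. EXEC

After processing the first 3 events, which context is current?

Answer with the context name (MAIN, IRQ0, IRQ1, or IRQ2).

Event 1 (EXEC): [MAIN] PC=0: NOP
Event 2 (EXEC): [MAIN] PC=1: INC 1 -> ACC=1
Event 3 (EXEC): [MAIN] PC=2: INC 4 -> ACC=5

Answer: MAIN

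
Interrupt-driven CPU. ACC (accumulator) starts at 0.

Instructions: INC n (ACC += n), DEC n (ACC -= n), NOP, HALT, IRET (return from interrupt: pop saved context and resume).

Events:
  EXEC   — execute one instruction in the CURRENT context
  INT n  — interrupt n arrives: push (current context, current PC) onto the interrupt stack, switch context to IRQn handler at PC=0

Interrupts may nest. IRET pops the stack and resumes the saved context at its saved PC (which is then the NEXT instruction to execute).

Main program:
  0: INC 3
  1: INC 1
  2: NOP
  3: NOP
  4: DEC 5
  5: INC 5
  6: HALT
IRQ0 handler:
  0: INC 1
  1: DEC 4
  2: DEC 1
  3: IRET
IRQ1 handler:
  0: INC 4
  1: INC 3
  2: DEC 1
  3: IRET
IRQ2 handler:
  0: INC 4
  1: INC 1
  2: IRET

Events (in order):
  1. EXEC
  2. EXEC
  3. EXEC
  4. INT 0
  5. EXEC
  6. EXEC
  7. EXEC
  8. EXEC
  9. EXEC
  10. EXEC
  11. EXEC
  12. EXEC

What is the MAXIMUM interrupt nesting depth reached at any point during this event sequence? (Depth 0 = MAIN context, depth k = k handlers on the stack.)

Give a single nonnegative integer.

Answer: 1

Derivation:
Event 1 (EXEC): [MAIN] PC=0: INC 3 -> ACC=3 [depth=0]
Event 2 (EXEC): [MAIN] PC=1: INC 1 -> ACC=4 [depth=0]
Event 3 (EXEC): [MAIN] PC=2: NOP [depth=0]
Event 4 (INT 0): INT 0 arrives: push (MAIN, PC=3), enter IRQ0 at PC=0 (depth now 1) [depth=1]
Event 5 (EXEC): [IRQ0] PC=0: INC 1 -> ACC=5 [depth=1]
Event 6 (EXEC): [IRQ0] PC=1: DEC 4 -> ACC=1 [depth=1]
Event 7 (EXEC): [IRQ0] PC=2: DEC 1 -> ACC=0 [depth=1]
Event 8 (EXEC): [IRQ0] PC=3: IRET -> resume MAIN at PC=3 (depth now 0) [depth=0]
Event 9 (EXEC): [MAIN] PC=3: NOP [depth=0]
Event 10 (EXEC): [MAIN] PC=4: DEC 5 -> ACC=-5 [depth=0]
Event 11 (EXEC): [MAIN] PC=5: INC 5 -> ACC=0 [depth=0]
Event 12 (EXEC): [MAIN] PC=6: HALT [depth=0]
Max depth observed: 1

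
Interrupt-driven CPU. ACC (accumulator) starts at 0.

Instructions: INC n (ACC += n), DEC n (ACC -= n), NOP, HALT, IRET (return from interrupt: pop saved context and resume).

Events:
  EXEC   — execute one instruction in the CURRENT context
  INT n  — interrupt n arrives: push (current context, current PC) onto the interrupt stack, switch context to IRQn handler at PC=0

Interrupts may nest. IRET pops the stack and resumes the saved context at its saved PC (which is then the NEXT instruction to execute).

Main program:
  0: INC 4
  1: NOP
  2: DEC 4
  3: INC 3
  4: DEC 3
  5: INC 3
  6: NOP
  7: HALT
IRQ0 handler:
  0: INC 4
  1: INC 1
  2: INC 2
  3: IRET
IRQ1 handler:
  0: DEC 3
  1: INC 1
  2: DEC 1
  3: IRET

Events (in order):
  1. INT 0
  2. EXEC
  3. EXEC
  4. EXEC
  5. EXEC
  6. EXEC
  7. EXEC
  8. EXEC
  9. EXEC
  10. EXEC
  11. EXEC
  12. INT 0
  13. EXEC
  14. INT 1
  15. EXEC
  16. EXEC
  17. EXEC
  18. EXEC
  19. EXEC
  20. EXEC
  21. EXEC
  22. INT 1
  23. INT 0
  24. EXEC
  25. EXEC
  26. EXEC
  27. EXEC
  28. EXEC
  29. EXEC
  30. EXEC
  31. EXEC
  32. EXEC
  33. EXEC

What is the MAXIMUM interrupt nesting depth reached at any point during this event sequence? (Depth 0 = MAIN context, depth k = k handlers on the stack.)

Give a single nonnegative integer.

Event 1 (INT 0): INT 0 arrives: push (MAIN, PC=0), enter IRQ0 at PC=0 (depth now 1) [depth=1]
Event 2 (EXEC): [IRQ0] PC=0: INC 4 -> ACC=4 [depth=1]
Event 3 (EXEC): [IRQ0] PC=1: INC 1 -> ACC=5 [depth=1]
Event 4 (EXEC): [IRQ0] PC=2: INC 2 -> ACC=7 [depth=1]
Event 5 (EXEC): [IRQ0] PC=3: IRET -> resume MAIN at PC=0 (depth now 0) [depth=0]
Event 6 (EXEC): [MAIN] PC=0: INC 4 -> ACC=11 [depth=0]
Event 7 (EXEC): [MAIN] PC=1: NOP [depth=0]
Event 8 (EXEC): [MAIN] PC=2: DEC 4 -> ACC=7 [depth=0]
Event 9 (EXEC): [MAIN] PC=3: INC 3 -> ACC=10 [depth=0]
Event 10 (EXEC): [MAIN] PC=4: DEC 3 -> ACC=7 [depth=0]
Event 11 (EXEC): [MAIN] PC=5: INC 3 -> ACC=10 [depth=0]
Event 12 (INT 0): INT 0 arrives: push (MAIN, PC=6), enter IRQ0 at PC=0 (depth now 1) [depth=1]
Event 13 (EXEC): [IRQ0] PC=0: INC 4 -> ACC=14 [depth=1]
Event 14 (INT 1): INT 1 arrives: push (IRQ0, PC=1), enter IRQ1 at PC=0 (depth now 2) [depth=2]
Event 15 (EXEC): [IRQ1] PC=0: DEC 3 -> ACC=11 [depth=2]
Event 16 (EXEC): [IRQ1] PC=1: INC 1 -> ACC=12 [depth=2]
Event 17 (EXEC): [IRQ1] PC=2: DEC 1 -> ACC=11 [depth=2]
Event 18 (EXEC): [IRQ1] PC=3: IRET -> resume IRQ0 at PC=1 (depth now 1) [depth=1]
Event 19 (EXEC): [IRQ0] PC=1: INC 1 -> ACC=12 [depth=1]
Event 20 (EXEC): [IRQ0] PC=2: INC 2 -> ACC=14 [depth=1]
Event 21 (EXEC): [IRQ0] PC=3: IRET -> resume MAIN at PC=6 (depth now 0) [depth=0]
Event 22 (INT 1): INT 1 arrives: push (MAIN, PC=6), enter IRQ1 at PC=0 (depth now 1) [depth=1]
Event 23 (INT 0): INT 0 arrives: push (IRQ1, PC=0), enter IRQ0 at PC=0 (depth now 2) [depth=2]
Event 24 (EXEC): [IRQ0] PC=0: INC 4 -> ACC=18 [depth=2]
Event 25 (EXEC): [IRQ0] PC=1: INC 1 -> ACC=19 [depth=2]
Event 26 (EXEC): [IRQ0] PC=2: INC 2 -> ACC=21 [depth=2]
Event 27 (EXEC): [IRQ0] PC=3: IRET -> resume IRQ1 at PC=0 (depth now 1) [depth=1]
Event 28 (EXEC): [IRQ1] PC=0: DEC 3 -> ACC=18 [depth=1]
Event 29 (EXEC): [IRQ1] PC=1: INC 1 -> ACC=19 [depth=1]
Event 30 (EXEC): [IRQ1] PC=2: DEC 1 -> ACC=18 [depth=1]
Event 31 (EXEC): [IRQ1] PC=3: IRET -> resume MAIN at PC=6 (depth now 0) [depth=0]
Event 32 (EXEC): [MAIN] PC=6: NOP [depth=0]
Event 33 (EXEC): [MAIN] PC=7: HALT [depth=0]
Max depth observed: 2

Answer: 2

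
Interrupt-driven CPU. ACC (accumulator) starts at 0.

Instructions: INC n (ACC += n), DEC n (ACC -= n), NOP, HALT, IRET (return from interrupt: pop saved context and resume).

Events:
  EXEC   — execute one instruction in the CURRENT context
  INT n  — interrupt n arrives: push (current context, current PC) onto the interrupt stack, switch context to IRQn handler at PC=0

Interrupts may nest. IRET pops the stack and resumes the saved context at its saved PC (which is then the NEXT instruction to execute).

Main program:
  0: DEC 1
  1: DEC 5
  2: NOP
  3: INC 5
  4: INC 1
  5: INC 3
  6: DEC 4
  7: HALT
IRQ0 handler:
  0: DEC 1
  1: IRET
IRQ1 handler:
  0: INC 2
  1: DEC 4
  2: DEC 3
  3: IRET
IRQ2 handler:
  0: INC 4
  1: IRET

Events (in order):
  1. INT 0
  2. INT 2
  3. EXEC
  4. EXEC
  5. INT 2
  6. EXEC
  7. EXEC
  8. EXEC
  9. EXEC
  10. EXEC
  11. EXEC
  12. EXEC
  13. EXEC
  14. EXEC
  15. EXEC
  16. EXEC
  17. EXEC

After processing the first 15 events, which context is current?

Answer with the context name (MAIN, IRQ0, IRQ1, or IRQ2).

Event 1 (INT 0): INT 0 arrives: push (MAIN, PC=0), enter IRQ0 at PC=0 (depth now 1)
Event 2 (INT 2): INT 2 arrives: push (IRQ0, PC=0), enter IRQ2 at PC=0 (depth now 2)
Event 3 (EXEC): [IRQ2] PC=0: INC 4 -> ACC=4
Event 4 (EXEC): [IRQ2] PC=1: IRET -> resume IRQ0 at PC=0 (depth now 1)
Event 5 (INT 2): INT 2 arrives: push (IRQ0, PC=0), enter IRQ2 at PC=0 (depth now 2)
Event 6 (EXEC): [IRQ2] PC=0: INC 4 -> ACC=8
Event 7 (EXEC): [IRQ2] PC=1: IRET -> resume IRQ0 at PC=0 (depth now 1)
Event 8 (EXEC): [IRQ0] PC=0: DEC 1 -> ACC=7
Event 9 (EXEC): [IRQ0] PC=1: IRET -> resume MAIN at PC=0 (depth now 0)
Event 10 (EXEC): [MAIN] PC=0: DEC 1 -> ACC=6
Event 11 (EXEC): [MAIN] PC=1: DEC 5 -> ACC=1
Event 12 (EXEC): [MAIN] PC=2: NOP
Event 13 (EXEC): [MAIN] PC=3: INC 5 -> ACC=6
Event 14 (EXEC): [MAIN] PC=4: INC 1 -> ACC=7
Event 15 (EXEC): [MAIN] PC=5: INC 3 -> ACC=10

Answer: MAIN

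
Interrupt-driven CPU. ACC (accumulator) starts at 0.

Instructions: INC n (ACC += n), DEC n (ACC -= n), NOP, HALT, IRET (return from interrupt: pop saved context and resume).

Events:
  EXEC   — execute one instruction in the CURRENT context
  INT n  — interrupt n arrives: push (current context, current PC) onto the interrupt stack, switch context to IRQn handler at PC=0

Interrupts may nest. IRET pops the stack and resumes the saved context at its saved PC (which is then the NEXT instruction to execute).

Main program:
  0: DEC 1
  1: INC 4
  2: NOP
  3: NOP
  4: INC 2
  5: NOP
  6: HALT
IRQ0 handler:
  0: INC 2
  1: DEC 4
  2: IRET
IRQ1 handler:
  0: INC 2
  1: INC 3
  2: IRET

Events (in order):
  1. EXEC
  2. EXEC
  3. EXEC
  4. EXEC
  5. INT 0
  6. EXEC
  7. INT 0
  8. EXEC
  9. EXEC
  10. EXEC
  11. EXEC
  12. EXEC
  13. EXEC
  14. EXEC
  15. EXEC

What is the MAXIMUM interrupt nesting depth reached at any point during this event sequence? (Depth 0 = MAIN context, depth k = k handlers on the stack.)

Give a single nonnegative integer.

Answer: 2

Derivation:
Event 1 (EXEC): [MAIN] PC=0: DEC 1 -> ACC=-1 [depth=0]
Event 2 (EXEC): [MAIN] PC=1: INC 4 -> ACC=3 [depth=0]
Event 3 (EXEC): [MAIN] PC=2: NOP [depth=0]
Event 4 (EXEC): [MAIN] PC=3: NOP [depth=0]
Event 5 (INT 0): INT 0 arrives: push (MAIN, PC=4), enter IRQ0 at PC=0 (depth now 1) [depth=1]
Event 6 (EXEC): [IRQ0] PC=0: INC 2 -> ACC=5 [depth=1]
Event 7 (INT 0): INT 0 arrives: push (IRQ0, PC=1), enter IRQ0 at PC=0 (depth now 2) [depth=2]
Event 8 (EXEC): [IRQ0] PC=0: INC 2 -> ACC=7 [depth=2]
Event 9 (EXEC): [IRQ0] PC=1: DEC 4 -> ACC=3 [depth=2]
Event 10 (EXEC): [IRQ0] PC=2: IRET -> resume IRQ0 at PC=1 (depth now 1) [depth=1]
Event 11 (EXEC): [IRQ0] PC=1: DEC 4 -> ACC=-1 [depth=1]
Event 12 (EXEC): [IRQ0] PC=2: IRET -> resume MAIN at PC=4 (depth now 0) [depth=0]
Event 13 (EXEC): [MAIN] PC=4: INC 2 -> ACC=1 [depth=0]
Event 14 (EXEC): [MAIN] PC=5: NOP [depth=0]
Event 15 (EXEC): [MAIN] PC=6: HALT [depth=0]
Max depth observed: 2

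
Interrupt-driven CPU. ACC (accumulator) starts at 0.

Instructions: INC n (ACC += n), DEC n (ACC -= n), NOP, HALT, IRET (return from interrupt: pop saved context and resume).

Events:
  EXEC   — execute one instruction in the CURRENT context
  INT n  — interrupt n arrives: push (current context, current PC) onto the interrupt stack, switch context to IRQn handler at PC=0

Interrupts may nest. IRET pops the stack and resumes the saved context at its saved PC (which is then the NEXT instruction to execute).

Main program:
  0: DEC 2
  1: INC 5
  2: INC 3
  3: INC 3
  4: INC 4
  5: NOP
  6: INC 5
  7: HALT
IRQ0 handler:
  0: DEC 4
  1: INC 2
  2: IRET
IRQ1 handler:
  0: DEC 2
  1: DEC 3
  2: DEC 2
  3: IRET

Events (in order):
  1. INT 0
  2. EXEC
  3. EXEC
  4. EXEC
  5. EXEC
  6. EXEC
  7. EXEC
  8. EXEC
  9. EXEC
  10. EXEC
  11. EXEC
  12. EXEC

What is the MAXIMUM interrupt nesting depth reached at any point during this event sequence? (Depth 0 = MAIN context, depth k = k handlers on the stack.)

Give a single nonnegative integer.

Event 1 (INT 0): INT 0 arrives: push (MAIN, PC=0), enter IRQ0 at PC=0 (depth now 1) [depth=1]
Event 2 (EXEC): [IRQ0] PC=0: DEC 4 -> ACC=-4 [depth=1]
Event 3 (EXEC): [IRQ0] PC=1: INC 2 -> ACC=-2 [depth=1]
Event 4 (EXEC): [IRQ0] PC=2: IRET -> resume MAIN at PC=0 (depth now 0) [depth=0]
Event 5 (EXEC): [MAIN] PC=0: DEC 2 -> ACC=-4 [depth=0]
Event 6 (EXEC): [MAIN] PC=1: INC 5 -> ACC=1 [depth=0]
Event 7 (EXEC): [MAIN] PC=2: INC 3 -> ACC=4 [depth=0]
Event 8 (EXEC): [MAIN] PC=3: INC 3 -> ACC=7 [depth=0]
Event 9 (EXEC): [MAIN] PC=4: INC 4 -> ACC=11 [depth=0]
Event 10 (EXEC): [MAIN] PC=5: NOP [depth=0]
Event 11 (EXEC): [MAIN] PC=6: INC 5 -> ACC=16 [depth=0]
Event 12 (EXEC): [MAIN] PC=7: HALT [depth=0]
Max depth observed: 1

Answer: 1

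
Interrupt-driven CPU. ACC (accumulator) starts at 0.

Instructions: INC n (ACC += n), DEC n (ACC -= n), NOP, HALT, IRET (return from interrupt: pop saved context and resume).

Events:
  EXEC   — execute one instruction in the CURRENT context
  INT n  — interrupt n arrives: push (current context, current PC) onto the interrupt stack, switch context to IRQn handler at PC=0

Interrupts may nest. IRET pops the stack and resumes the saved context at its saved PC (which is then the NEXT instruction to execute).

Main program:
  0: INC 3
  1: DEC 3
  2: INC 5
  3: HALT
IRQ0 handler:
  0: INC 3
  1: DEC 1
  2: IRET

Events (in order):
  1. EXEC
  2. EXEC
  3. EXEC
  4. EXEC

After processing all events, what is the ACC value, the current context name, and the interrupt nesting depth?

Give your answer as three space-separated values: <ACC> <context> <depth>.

Event 1 (EXEC): [MAIN] PC=0: INC 3 -> ACC=3
Event 2 (EXEC): [MAIN] PC=1: DEC 3 -> ACC=0
Event 3 (EXEC): [MAIN] PC=2: INC 5 -> ACC=5
Event 4 (EXEC): [MAIN] PC=3: HALT

Answer: 5 MAIN 0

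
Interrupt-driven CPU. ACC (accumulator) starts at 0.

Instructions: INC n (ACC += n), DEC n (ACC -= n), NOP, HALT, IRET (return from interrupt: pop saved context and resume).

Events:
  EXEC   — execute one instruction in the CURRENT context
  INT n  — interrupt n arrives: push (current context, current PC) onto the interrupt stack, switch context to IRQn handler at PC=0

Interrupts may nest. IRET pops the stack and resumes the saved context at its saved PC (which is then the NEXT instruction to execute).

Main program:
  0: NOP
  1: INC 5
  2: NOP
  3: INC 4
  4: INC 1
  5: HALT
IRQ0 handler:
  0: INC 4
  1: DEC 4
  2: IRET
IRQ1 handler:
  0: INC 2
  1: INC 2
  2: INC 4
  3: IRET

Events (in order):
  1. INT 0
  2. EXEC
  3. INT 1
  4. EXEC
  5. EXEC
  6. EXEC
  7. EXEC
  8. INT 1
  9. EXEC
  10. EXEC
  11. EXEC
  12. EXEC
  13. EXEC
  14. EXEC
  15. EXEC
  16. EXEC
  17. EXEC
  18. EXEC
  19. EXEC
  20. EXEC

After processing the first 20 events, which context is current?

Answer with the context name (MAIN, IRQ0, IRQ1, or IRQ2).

Event 1 (INT 0): INT 0 arrives: push (MAIN, PC=0), enter IRQ0 at PC=0 (depth now 1)
Event 2 (EXEC): [IRQ0] PC=0: INC 4 -> ACC=4
Event 3 (INT 1): INT 1 arrives: push (IRQ0, PC=1), enter IRQ1 at PC=0 (depth now 2)
Event 4 (EXEC): [IRQ1] PC=0: INC 2 -> ACC=6
Event 5 (EXEC): [IRQ1] PC=1: INC 2 -> ACC=8
Event 6 (EXEC): [IRQ1] PC=2: INC 4 -> ACC=12
Event 7 (EXEC): [IRQ1] PC=3: IRET -> resume IRQ0 at PC=1 (depth now 1)
Event 8 (INT 1): INT 1 arrives: push (IRQ0, PC=1), enter IRQ1 at PC=0 (depth now 2)
Event 9 (EXEC): [IRQ1] PC=0: INC 2 -> ACC=14
Event 10 (EXEC): [IRQ1] PC=1: INC 2 -> ACC=16
Event 11 (EXEC): [IRQ1] PC=2: INC 4 -> ACC=20
Event 12 (EXEC): [IRQ1] PC=3: IRET -> resume IRQ0 at PC=1 (depth now 1)
Event 13 (EXEC): [IRQ0] PC=1: DEC 4 -> ACC=16
Event 14 (EXEC): [IRQ0] PC=2: IRET -> resume MAIN at PC=0 (depth now 0)
Event 15 (EXEC): [MAIN] PC=0: NOP
Event 16 (EXEC): [MAIN] PC=1: INC 5 -> ACC=21
Event 17 (EXEC): [MAIN] PC=2: NOP
Event 18 (EXEC): [MAIN] PC=3: INC 4 -> ACC=25
Event 19 (EXEC): [MAIN] PC=4: INC 1 -> ACC=26
Event 20 (EXEC): [MAIN] PC=5: HALT

Answer: MAIN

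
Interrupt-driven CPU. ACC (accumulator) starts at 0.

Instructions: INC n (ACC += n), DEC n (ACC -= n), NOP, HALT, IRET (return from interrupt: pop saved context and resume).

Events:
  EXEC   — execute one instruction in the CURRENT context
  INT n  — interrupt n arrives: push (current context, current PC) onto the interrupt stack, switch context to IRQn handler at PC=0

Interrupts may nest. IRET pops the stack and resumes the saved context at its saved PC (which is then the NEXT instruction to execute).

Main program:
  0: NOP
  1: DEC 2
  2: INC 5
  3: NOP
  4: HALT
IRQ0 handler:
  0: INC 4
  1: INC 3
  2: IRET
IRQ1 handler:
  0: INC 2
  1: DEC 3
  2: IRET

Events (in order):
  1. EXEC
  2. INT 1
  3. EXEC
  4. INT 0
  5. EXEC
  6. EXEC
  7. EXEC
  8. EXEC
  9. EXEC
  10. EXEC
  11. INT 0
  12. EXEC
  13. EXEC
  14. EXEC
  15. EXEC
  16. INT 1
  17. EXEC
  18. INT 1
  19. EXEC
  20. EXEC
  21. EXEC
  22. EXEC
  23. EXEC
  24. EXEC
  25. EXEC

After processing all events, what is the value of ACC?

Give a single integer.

Event 1 (EXEC): [MAIN] PC=0: NOP
Event 2 (INT 1): INT 1 arrives: push (MAIN, PC=1), enter IRQ1 at PC=0 (depth now 1)
Event 3 (EXEC): [IRQ1] PC=0: INC 2 -> ACC=2
Event 4 (INT 0): INT 0 arrives: push (IRQ1, PC=1), enter IRQ0 at PC=0 (depth now 2)
Event 5 (EXEC): [IRQ0] PC=0: INC 4 -> ACC=6
Event 6 (EXEC): [IRQ0] PC=1: INC 3 -> ACC=9
Event 7 (EXEC): [IRQ0] PC=2: IRET -> resume IRQ1 at PC=1 (depth now 1)
Event 8 (EXEC): [IRQ1] PC=1: DEC 3 -> ACC=6
Event 9 (EXEC): [IRQ1] PC=2: IRET -> resume MAIN at PC=1 (depth now 0)
Event 10 (EXEC): [MAIN] PC=1: DEC 2 -> ACC=4
Event 11 (INT 0): INT 0 arrives: push (MAIN, PC=2), enter IRQ0 at PC=0 (depth now 1)
Event 12 (EXEC): [IRQ0] PC=0: INC 4 -> ACC=8
Event 13 (EXEC): [IRQ0] PC=1: INC 3 -> ACC=11
Event 14 (EXEC): [IRQ0] PC=2: IRET -> resume MAIN at PC=2 (depth now 0)
Event 15 (EXEC): [MAIN] PC=2: INC 5 -> ACC=16
Event 16 (INT 1): INT 1 arrives: push (MAIN, PC=3), enter IRQ1 at PC=0 (depth now 1)
Event 17 (EXEC): [IRQ1] PC=0: INC 2 -> ACC=18
Event 18 (INT 1): INT 1 arrives: push (IRQ1, PC=1), enter IRQ1 at PC=0 (depth now 2)
Event 19 (EXEC): [IRQ1] PC=0: INC 2 -> ACC=20
Event 20 (EXEC): [IRQ1] PC=1: DEC 3 -> ACC=17
Event 21 (EXEC): [IRQ1] PC=2: IRET -> resume IRQ1 at PC=1 (depth now 1)
Event 22 (EXEC): [IRQ1] PC=1: DEC 3 -> ACC=14
Event 23 (EXEC): [IRQ1] PC=2: IRET -> resume MAIN at PC=3 (depth now 0)
Event 24 (EXEC): [MAIN] PC=3: NOP
Event 25 (EXEC): [MAIN] PC=4: HALT

Answer: 14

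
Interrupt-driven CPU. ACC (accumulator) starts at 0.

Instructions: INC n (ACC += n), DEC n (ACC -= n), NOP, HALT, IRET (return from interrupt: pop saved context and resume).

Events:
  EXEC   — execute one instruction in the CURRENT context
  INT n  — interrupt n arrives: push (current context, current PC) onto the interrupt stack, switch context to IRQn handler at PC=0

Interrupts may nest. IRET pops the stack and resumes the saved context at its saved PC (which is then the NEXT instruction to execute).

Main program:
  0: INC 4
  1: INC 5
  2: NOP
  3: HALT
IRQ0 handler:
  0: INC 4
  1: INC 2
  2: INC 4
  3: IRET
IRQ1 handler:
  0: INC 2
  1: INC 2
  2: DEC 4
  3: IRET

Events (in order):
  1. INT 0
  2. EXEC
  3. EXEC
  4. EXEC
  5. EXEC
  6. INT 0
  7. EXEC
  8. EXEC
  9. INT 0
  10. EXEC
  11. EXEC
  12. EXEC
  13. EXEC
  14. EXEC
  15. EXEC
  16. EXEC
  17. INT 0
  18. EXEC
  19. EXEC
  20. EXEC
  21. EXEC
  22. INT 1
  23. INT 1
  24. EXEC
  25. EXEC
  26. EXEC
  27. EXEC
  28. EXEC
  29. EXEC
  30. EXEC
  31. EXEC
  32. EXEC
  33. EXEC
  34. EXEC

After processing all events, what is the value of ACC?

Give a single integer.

Event 1 (INT 0): INT 0 arrives: push (MAIN, PC=0), enter IRQ0 at PC=0 (depth now 1)
Event 2 (EXEC): [IRQ0] PC=0: INC 4 -> ACC=4
Event 3 (EXEC): [IRQ0] PC=1: INC 2 -> ACC=6
Event 4 (EXEC): [IRQ0] PC=2: INC 4 -> ACC=10
Event 5 (EXEC): [IRQ0] PC=3: IRET -> resume MAIN at PC=0 (depth now 0)
Event 6 (INT 0): INT 0 arrives: push (MAIN, PC=0), enter IRQ0 at PC=0 (depth now 1)
Event 7 (EXEC): [IRQ0] PC=0: INC 4 -> ACC=14
Event 8 (EXEC): [IRQ0] PC=1: INC 2 -> ACC=16
Event 9 (INT 0): INT 0 arrives: push (IRQ0, PC=2), enter IRQ0 at PC=0 (depth now 2)
Event 10 (EXEC): [IRQ0] PC=0: INC 4 -> ACC=20
Event 11 (EXEC): [IRQ0] PC=1: INC 2 -> ACC=22
Event 12 (EXEC): [IRQ0] PC=2: INC 4 -> ACC=26
Event 13 (EXEC): [IRQ0] PC=3: IRET -> resume IRQ0 at PC=2 (depth now 1)
Event 14 (EXEC): [IRQ0] PC=2: INC 4 -> ACC=30
Event 15 (EXEC): [IRQ0] PC=3: IRET -> resume MAIN at PC=0 (depth now 0)
Event 16 (EXEC): [MAIN] PC=0: INC 4 -> ACC=34
Event 17 (INT 0): INT 0 arrives: push (MAIN, PC=1), enter IRQ0 at PC=0 (depth now 1)
Event 18 (EXEC): [IRQ0] PC=0: INC 4 -> ACC=38
Event 19 (EXEC): [IRQ0] PC=1: INC 2 -> ACC=40
Event 20 (EXEC): [IRQ0] PC=2: INC 4 -> ACC=44
Event 21 (EXEC): [IRQ0] PC=3: IRET -> resume MAIN at PC=1 (depth now 0)
Event 22 (INT 1): INT 1 arrives: push (MAIN, PC=1), enter IRQ1 at PC=0 (depth now 1)
Event 23 (INT 1): INT 1 arrives: push (IRQ1, PC=0), enter IRQ1 at PC=0 (depth now 2)
Event 24 (EXEC): [IRQ1] PC=0: INC 2 -> ACC=46
Event 25 (EXEC): [IRQ1] PC=1: INC 2 -> ACC=48
Event 26 (EXEC): [IRQ1] PC=2: DEC 4 -> ACC=44
Event 27 (EXEC): [IRQ1] PC=3: IRET -> resume IRQ1 at PC=0 (depth now 1)
Event 28 (EXEC): [IRQ1] PC=0: INC 2 -> ACC=46
Event 29 (EXEC): [IRQ1] PC=1: INC 2 -> ACC=48
Event 30 (EXEC): [IRQ1] PC=2: DEC 4 -> ACC=44
Event 31 (EXEC): [IRQ1] PC=3: IRET -> resume MAIN at PC=1 (depth now 0)
Event 32 (EXEC): [MAIN] PC=1: INC 5 -> ACC=49
Event 33 (EXEC): [MAIN] PC=2: NOP
Event 34 (EXEC): [MAIN] PC=3: HALT

Answer: 49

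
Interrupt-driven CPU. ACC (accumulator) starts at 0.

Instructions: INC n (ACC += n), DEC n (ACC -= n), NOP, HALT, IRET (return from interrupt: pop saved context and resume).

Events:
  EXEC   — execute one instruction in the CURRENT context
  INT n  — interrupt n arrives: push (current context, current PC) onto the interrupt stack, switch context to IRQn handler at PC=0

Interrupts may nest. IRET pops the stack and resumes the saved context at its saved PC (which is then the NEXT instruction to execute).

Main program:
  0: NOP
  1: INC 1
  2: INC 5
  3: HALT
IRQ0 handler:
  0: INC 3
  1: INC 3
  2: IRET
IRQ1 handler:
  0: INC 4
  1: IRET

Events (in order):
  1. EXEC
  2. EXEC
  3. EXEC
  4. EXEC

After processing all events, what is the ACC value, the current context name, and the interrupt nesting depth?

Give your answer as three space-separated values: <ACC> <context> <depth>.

Answer: 6 MAIN 0

Derivation:
Event 1 (EXEC): [MAIN] PC=0: NOP
Event 2 (EXEC): [MAIN] PC=1: INC 1 -> ACC=1
Event 3 (EXEC): [MAIN] PC=2: INC 5 -> ACC=6
Event 4 (EXEC): [MAIN] PC=3: HALT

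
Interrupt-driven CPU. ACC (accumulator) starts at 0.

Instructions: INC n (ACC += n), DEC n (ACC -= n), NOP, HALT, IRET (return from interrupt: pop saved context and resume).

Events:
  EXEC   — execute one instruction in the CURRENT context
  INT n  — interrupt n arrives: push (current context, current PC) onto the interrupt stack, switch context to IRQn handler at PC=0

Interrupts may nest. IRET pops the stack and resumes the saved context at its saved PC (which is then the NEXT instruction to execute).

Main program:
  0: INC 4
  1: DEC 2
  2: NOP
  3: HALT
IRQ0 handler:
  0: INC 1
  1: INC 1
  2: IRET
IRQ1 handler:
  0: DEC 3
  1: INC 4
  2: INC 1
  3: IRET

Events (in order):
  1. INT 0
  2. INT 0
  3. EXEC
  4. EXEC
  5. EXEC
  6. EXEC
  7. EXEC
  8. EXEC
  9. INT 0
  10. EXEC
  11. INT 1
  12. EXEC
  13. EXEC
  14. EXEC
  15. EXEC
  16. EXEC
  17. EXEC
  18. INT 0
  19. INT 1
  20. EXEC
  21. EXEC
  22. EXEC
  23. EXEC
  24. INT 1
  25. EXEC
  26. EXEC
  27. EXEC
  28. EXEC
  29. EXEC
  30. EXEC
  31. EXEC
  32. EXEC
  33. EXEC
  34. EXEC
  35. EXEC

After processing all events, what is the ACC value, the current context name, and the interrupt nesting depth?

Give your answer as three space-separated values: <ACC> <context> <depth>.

Event 1 (INT 0): INT 0 arrives: push (MAIN, PC=0), enter IRQ0 at PC=0 (depth now 1)
Event 2 (INT 0): INT 0 arrives: push (IRQ0, PC=0), enter IRQ0 at PC=0 (depth now 2)
Event 3 (EXEC): [IRQ0] PC=0: INC 1 -> ACC=1
Event 4 (EXEC): [IRQ0] PC=1: INC 1 -> ACC=2
Event 5 (EXEC): [IRQ0] PC=2: IRET -> resume IRQ0 at PC=0 (depth now 1)
Event 6 (EXEC): [IRQ0] PC=0: INC 1 -> ACC=3
Event 7 (EXEC): [IRQ0] PC=1: INC 1 -> ACC=4
Event 8 (EXEC): [IRQ0] PC=2: IRET -> resume MAIN at PC=0 (depth now 0)
Event 9 (INT 0): INT 0 arrives: push (MAIN, PC=0), enter IRQ0 at PC=0 (depth now 1)
Event 10 (EXEC): [IRQ0] PC=0: INC 1 -> ACC=5
Event 11 (INT 1): INT 1 arrives: push (IRQ0, PC=1), enter IRQ1 at PC=0 (depth now 2)
Event 12 (EXEC): [IRQ1] PC=0: DEC 3 -> ACC=2
Event 13 (EXEC): [IRQ1] PC=1: INC 4 -> ACC=6
Event 14 (EXEC): [IRQ1] PC=2: INC 1 -> ACC=7
Event 15 (EXEC): [IRQ1] PC=3: IRET -> resume IRQ0 at PC=1 (depth now 1)
Event 16 (EXEC): [IRQ0] PC=1: INC 1 -> ACC=8
Event 17 (EXEC): [IRQ0] PC=2: IRET -> resume MAIN at PC=0 (depth now 0)
Event 18 (INT 0): INT 0 arrives: push (MAIN, PC=0), enter IRQ0 at PC=0 (depth now 1)
Event 19 (INT 1): INT 1 arrives: push (IRQ0, PC=0), enter IRQ1 at PC=0 (depth now 2)
Event 20 (EXEC): [IRQ1] PC=0: DEC 3 -> ACC=5
Event 21 (EXEC): [IRQ1] PC=1: INC 4 -> ACC=9
Event 22 (EXEC): [IRQ1] PC=2: INC 1 -> ACC=10
Event 23 (EXEC): [IRQ1] PC=3: IRET -> resume IRQ0 at PC=0 (depth now 1)
Event 24 (INT 1): INT 1 arrives: push (IRQ0, PC=0), enter IRQ1 at PC=0 (depth now 2)
Event 25 (EXEC): [IRQ1] PC=0: DEC 3 -> ACC=7
Event 26 (EXEC): [IRQ1] PC=1: INC 4 -> ACC=11
Event 27 (EXEC): [IRQ1] PC=2: INC 1 -> ACC=12
Event 28 (EXEC): [IRQ1] PC=3: IRET -> resume IRQ0 at PC=0 (depth now 1)
Event 29 (EXEC): [IRQ0] PC=0: INC 1 -> ACC=13
Event 30 (EXEC): [IRQ0] PC=1: INC 1 -> ACC=14
Event 31 (EXEC): [IRQ0] PC=2: IRET -> resume MAIN at PC=0 (depth now 0)
Event 32 (EXEC): [MAIN] PC=0: INC 4 -> ACC=18
Event 33 (EXEC): [MAIN] PC=1: DEC 2 -> ACC=16
Event 34 (EXEC): [MAIN] PC=2: NOP
Event 35 (EXEC): [MAIN] PC=3: HALT

Answer: 16 MAIN 0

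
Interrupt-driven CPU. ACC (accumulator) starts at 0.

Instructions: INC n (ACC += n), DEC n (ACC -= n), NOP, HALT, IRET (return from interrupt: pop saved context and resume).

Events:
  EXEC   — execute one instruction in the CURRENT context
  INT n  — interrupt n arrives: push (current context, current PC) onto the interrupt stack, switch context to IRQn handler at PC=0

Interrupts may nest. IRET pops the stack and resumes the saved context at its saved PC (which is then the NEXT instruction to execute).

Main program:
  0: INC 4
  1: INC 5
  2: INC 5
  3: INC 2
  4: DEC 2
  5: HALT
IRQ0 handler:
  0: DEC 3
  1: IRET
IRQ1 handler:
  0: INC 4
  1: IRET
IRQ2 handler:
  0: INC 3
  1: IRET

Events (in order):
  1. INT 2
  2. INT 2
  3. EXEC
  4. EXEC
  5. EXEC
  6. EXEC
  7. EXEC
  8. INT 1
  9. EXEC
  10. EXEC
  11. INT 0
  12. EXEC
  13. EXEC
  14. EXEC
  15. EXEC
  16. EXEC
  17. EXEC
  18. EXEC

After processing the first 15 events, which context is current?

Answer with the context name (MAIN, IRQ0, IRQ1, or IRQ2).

Event 1 (INT 2): INT 2 arrives: push (MAIN, PC=0), enter IRQ2 at PC=0 (depth now 1)
Event 2 (INT 2): INT 2 arrives: push (IRQ2, PC=0), enter IRQ2 at PC=0 (depth now 2)
Event 3 (EXEC): [IRQ2] PC=0: INC 3 -> ACC=3
Event 4 (EXEC): [IRQ2] PC=1: IRET -> resume IRQ2 at PC=0 (depth now 1)
Event 5 (EXEC): [IRQ2] PC=0: INC 3 -> ACC=6
Event 6 (EXEC): [IRQ2] PC=1: IRET -> resume MAIN at PC=0 (depth now 0)
Event 7 (EXEC): [MAIN] PC=0: INC 4 -> ACC=10
Event 8 (INT 1): INT 1 arrives: push (MAIN, PC=1), enter IRQ1 at PC=0 (depth now 1)
Event 9 (EXEC): [IRQ1] PC=0: INC 4 -> ACC=14
Event 10 (EXEC): [IRQ1] PC=1: IRET -> resume MAIN at PC=1 (depth now 0)
Event 11 (INT 0): INT 0 arrives: push (MAIN, PC=1), enter IRQ0 at PC=0 (depth now 1)
Event 12 (EXEC): [IRQ0] PC=0: DEC 3 -> ACC=11
Event 13 (EXEC): [IRQ0] PC=1: IRET -> resume MAIN at PC=1 (depth now 0)
Event 14 (EXEC): [MAIN] PC=1: INC 5 -> ACC=16
Event 15 (EXEC): [MAIN] PC=2: INC 5 -> ACC=21

Answer: MAIN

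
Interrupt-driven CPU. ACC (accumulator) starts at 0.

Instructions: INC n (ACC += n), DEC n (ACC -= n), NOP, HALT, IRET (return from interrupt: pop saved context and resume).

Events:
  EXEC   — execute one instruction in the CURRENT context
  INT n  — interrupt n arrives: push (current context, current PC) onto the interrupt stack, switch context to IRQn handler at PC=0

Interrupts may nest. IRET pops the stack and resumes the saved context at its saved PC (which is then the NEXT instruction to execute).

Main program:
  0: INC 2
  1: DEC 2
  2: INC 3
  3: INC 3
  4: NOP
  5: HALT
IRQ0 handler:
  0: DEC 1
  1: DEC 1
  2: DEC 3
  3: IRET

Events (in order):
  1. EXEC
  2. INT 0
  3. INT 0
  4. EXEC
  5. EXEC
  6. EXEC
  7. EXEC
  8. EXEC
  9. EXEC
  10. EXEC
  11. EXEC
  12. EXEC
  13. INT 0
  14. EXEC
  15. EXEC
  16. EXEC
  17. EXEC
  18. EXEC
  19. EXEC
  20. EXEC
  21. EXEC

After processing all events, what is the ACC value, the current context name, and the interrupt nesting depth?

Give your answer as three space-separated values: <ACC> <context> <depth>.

Answer: -9 MAIN 0

Derivation:
Event 1 (EXEC): [MAIN] PC=0: INC 2 -> ACC=2
Event 2 (INT 0): INT 0 arrives: push (MAIN, PC=1), enter IRQ0 at PC=0 (depth now 1)
Event 3 (INT 0): INT 0 arrives: push (IRQ0, PC=0), enter IRQ0 at PC=0 (depth now 2)
Event 4 (EXEC): [IRQ0] PC=0: DEC 1 -> ACC=1
Event 5 (EXEC): [IRQ0] PC=1: DEC 1 -> ACC=0
Event 6 (EXEC): [IRQ0] PC=2: DEC 3 -> ACC=-3
Event 7 (EXEC): [IRQ0] PC=3: IRET -> resume IRQ0 at PC=0 (depth now 1)
Event 8 (EXEC): [IRQ0] PC=0: DEC 1 -> ACC=-4
Event 9 (EXEC): [IRQ0] PC=1: DEC 1 -> ACC=-5
Event 10 (EXEC): [IRQ0] PC=2: DEC 3 -> ACC=-8
Event 11 (EXEC): [IRQ0] PC=3: IRET -> resume MAIN at PC=1 (depth now 0)
Event 12 (EXEC): [MAIN] PC=1: DEC 2 -> ACC=-10
Event 13 (INT 0): INT 0 arrives: push (MAIN, PC=2), enter IRQ0 at PC=0 (depth now 1)
Event 14 (EXEC): [IRQ0] PC=0: DEC 1 -> ACC=-11
Event 15 (EXEC): [IRQ0] PC=1: DEC 1 -> ACC=-12
Event 16 (EXEC): [IRQ0] PC=2: DEC 3 -> ACC=-15
Event 17 (EXEC): [IRQ0] PC=3: IRET -> resume MAIN at PC=2 (depth now 0)
Event 18 (EXEC): [MAIN] PC=2: INC 3 -> ACC=-12
Event 19 (EXEC): [MAIN] PC=3: INC 3 -> ACC=-9
Event 20 (EXEC): [MAIN] PC=4: NOP
Event 21 (EXEC): [MAIN] PC=5: HALT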